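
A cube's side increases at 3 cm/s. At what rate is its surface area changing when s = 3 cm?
108 cm²/s

A = 6s²
dA/dt = 12s · ds/dt = 12·3·3 = 108 cm²/s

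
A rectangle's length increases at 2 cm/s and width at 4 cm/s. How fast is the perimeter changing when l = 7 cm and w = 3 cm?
12 cm/s

P = 2(l + w)
dP/dt = 2(dl/dt + dw/dt) = 2(2 + 4) = 12 cm/s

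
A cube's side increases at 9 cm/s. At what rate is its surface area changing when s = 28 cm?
3024 cm²/s

A = 6s²
dA/dt = 12s · ds/dt = 12·28·9 = 3024 cm²/s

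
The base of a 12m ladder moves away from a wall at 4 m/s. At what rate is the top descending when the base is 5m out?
20√119/119 ≈ 1.833 m/s

x² + y² = 12²
2x·dx/dt + 2y·dy/dt = 0
dy/dt = -x/y · dx/dt = -5/√119 · 4 = -20√119/119 m/s
The top is descending at 20√119/119 ≈ 1.833 m/s.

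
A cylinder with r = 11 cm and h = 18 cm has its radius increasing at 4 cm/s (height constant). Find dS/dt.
320π cm²/s

S = 2πrh + 2πr² (lateral + bases)
dS/dt = (2πh + 4πr)·dr/dt = (2π·18 + 4π·11)·4
= 320π cm²/s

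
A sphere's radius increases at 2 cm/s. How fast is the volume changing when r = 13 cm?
1352π cm³/s

V = (4/3)πr³
dV/dt = dV/dr · dr/dt = 4πr² · 2
At r = 13: dV/dt = 1352π cm³/s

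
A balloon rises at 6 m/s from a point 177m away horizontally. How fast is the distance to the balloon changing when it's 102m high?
204√4637/4637 ≈ 2.996 m/s

z² = 177² + y²
z = √(177² + 102²) = 3√4637
dz/dt = y/z · dy/dt = 102/(3√4637) · 6 = 204√4637/4637 ≈ 2.996 m/s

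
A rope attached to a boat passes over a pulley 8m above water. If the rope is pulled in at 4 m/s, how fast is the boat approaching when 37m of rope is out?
148√145/435 ≈ 4.097 m/s

rope² = x² + 8²
x = √(37² - 8²) = 3√145
dx/dt = (rope/x) · d(rope)/dt = (37/(3√145)) · (-4) = -148√145/435 m/s
The boat approaches at 148√145/435 ≈ 4.097 m/s.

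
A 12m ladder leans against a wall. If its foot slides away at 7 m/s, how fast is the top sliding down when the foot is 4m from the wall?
7√2/4 ≈ 2.475 m/s

x² + y² = 12²
2x·dx/dt + 2y·dy/dt = 0
dy/dt = -x/y · dx/dt = -4/(8√2) · 7 = -7√2/4 m/s
The top is descending at 7√2/4 ≈ 2.475 m/s.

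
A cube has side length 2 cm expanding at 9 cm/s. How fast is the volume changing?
108 cm³/s

V = s³
dV/dt = 3s² · ds/dt = 3·2²·9 = 108 cm³/s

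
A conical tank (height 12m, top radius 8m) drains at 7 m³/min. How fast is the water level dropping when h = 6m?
7/(16π) ≈ 0.1393 m/min

r/h = 8/12, so r = (2/3)h
V = (1/3)πr²h = (1/3)π((2/3)h)²h = (4/27)πh³
dV/dh = (4/9)πh²
dh/dt = (dV/dt)/(dV/dh) = -7/((4/9)π·6²) = -7/(16π) m/min
The level is dropping at 7/(16π) ≈ 0.1393 m/min.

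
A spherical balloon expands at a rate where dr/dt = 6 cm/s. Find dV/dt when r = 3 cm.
216π cm³/s

V = (4/3)πr³
dV/dt = dV/dr · dr/dt = 4πr² · 6
At r = 3: dV/dt = 216π cm³/s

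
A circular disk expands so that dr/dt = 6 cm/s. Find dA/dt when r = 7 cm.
84π cm²/s

A = πr²
dA/dt = 2πr · dr/dt = 2π(7)(6) = 84π cm²/s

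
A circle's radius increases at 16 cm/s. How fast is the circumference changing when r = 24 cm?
32π cm/s

C = 2πr
dC/dt = 2π · dr/dt = 2π · 16 = 32π cm/s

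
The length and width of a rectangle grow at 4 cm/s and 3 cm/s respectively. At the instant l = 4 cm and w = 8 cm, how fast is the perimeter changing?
14 cm/s

P = 2(l + w)
dP/dt = 2(dl/dt + dw/dt) = 2(4 + 3) = 14 cm/s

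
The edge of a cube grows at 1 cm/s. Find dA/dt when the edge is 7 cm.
84 cm²/s

A = 6s²
dA/dt = 12s · ds/dt = 12·7·1 = 84 cm²/s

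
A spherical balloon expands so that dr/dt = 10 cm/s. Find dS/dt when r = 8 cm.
640π cm²/s

S = 4πr²
dS/dt = dS/dr · dr/dt = 8πr · 10
At r = 8: dS/dt = 640π cm²/s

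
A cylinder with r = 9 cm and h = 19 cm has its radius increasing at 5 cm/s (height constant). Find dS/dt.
370π cm²/s

S = 2πrh + 2πr² (lateral + bases)
dS/dt = (2πh + 4πr)·dr/dt = (2π·19 + 4π·9)·5
= 370π cm²/s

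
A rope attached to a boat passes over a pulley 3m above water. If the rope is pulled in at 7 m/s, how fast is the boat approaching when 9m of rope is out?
21√2/4 ≈ 7.425 m/s

rope² = x² + 3²
x = √(9² - 3²) = 6√2
dx/dt = (rope/x) · d(rope)/dt = (9/(6√2)) · (-7) = -21√2/4 m/s
The boat approaches at 21√2/4 ≈ 7.425 m/s.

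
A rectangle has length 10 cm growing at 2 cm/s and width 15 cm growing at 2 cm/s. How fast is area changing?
50 cm²/s

A = lw
dA/dt = w·dl/dt + l·dw/dt = 15·2 + 10·2 = 50 cm²/s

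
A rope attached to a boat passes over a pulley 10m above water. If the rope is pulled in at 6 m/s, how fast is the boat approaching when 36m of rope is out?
108√299/299 ≈ 6.246 m/s

rope² = x² + 10²
x = √(36² - 10²) = 2√299
dx/dt = (rope/x) · d(rope)/dt = (36/(2√299)) · (-6) = -108√299/299 m/s
The boat approaches at 108√299/299 ≈ 6.246 m/s.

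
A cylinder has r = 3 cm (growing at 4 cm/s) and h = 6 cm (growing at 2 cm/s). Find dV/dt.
162π cm³/s

V = πr²h
dV/dt = 2πrh·dr/dt + πr²·dh/dt
= 2π(3)(6)(4) + π(3)²(2)
= 162π cm³/s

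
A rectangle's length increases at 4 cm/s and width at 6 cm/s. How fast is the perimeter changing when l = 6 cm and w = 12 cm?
20 cm/s

P = 2(l + w)
dP/dt = 2(dl/dt + dw/dt) = 2(4 + 6) = 20 cm/s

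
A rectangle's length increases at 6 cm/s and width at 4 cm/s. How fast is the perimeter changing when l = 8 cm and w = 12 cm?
20 cm/s

P = 2(l + w)
dP/dt = 2(dl/dt + dw/dt) = 2(6 + 4) = 20 cm/s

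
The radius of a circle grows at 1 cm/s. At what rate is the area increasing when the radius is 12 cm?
24π cm²/s

A = πr²
dA/dt = 2πr · dr/dt = 2π(12)(1) = 24π cm²/s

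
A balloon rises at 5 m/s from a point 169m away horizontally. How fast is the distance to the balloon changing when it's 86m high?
430√35957/35957 ≈ 2.268 m/s

z² = 169² + y²
z = √(169² + 86²) = √35957
dz/dt = y/z · dy/dt = 86/√35957 · 5 = 430√35957/35957 ≈ 2.268 m/s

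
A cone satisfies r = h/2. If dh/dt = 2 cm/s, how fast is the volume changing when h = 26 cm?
338π cm³/s

V = (1/3)π(h/2)²h = πh³/12
dV/dt = πh²/4 · 2
At h = 26: dV/dt = 338π cm³/s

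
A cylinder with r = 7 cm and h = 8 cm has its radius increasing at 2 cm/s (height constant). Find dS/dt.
88π cm²/s

S = 2πrh + 2πr² (lateral + bases)
dS/dt = (2πh + 4πr)·dr/dt = (2π·8 + 4π·7)·2
= 88π cm²/s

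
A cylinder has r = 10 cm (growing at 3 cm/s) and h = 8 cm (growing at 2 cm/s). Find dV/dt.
680π cm³/s

V = πr²h
dV/dt = 2πrh·dr/dt + πr²·dh/dt
= 2π(10)(8)(3) + π(10)²(2)
= 680π cm³/s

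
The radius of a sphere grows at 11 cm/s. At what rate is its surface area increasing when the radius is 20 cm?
1760π cm²/s

S = 4πr²
dS/dt = dS/dr · dr/dt = 8πr · 11
At r = 20: dS/dt = 1760π cm²/s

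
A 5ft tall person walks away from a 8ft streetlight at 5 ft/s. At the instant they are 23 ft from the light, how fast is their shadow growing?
25/3 ft/s

By similar triangles: 8/(x+s) = 5/s
Solving: s = 5x/3
ds/dt = 5/3 · dx/dt = 5/3 · 5 = 25/3 ft/s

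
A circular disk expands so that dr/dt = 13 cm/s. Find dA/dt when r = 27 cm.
702π cm²/s

A = πr²
dA/dt = 2πr · dr/dt = 2π(27)(13) = 702π cm²/s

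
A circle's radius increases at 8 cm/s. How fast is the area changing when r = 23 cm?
368π cm²/s

A = πr²
dA/dt = 2πr · dr/dt = 2π(23)(8) = 368π cm²/s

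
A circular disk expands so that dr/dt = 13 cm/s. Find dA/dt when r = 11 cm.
286π cm²/s

A = πr²
dA/dt = 2πr · dr/dt = 2π(11)(13) = 286π cm²/s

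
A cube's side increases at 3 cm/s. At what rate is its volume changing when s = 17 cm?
2601 cm³/s

V = s³
dV/dt = 3s² · ds/dt = 3·17²·3 = 2601 cm³/s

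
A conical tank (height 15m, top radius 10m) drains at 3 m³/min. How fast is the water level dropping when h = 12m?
3/(64π) ≈ 0.01492 m/min

r/h = 10/15, so r = (2/3)h
V = (1/3)πr²h = (1/3)π((2/3)h)²h = (4/27)πh³
dV/dh = (4/9)πh²
dh/dt = (dV/dt)/(dV/dh) = -3/((4/9)π·12²) = -3/(64π) m/min
The level is dropping at 3/(64π) ≈ 0.01492 m/min.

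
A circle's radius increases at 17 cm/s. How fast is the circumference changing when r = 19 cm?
34π cm/s

C = 2πr
dC/dt = 2π · dr/dt = 2π · 17 = 34π cm/s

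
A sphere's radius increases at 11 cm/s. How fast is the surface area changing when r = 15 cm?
1320π cm²/s

S = 4πr²
dS/dt = dS/dr · dr/dt = 8πr · 11
At r = 15: dS/dt = 1320π cm²/s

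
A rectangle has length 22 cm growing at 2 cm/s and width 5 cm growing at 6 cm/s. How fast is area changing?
142 cm²/s

A = lw
dA/dt = w·dl/dt + l·dw/dt = 5·2 + 22·6 = 142 cm²/s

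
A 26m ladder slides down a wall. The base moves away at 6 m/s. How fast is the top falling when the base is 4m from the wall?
4√165/55 ≈ 0.9342 m/s

x² + y² = 26²
2x·dx/dt + 2y·dy/dt = 0
dy/dt = -x/y · dx/dt = -4/(2√165) · 6 = -4√165/55 m/s
The top is descending at 4√165/55 ≈ 0.9342 m/s.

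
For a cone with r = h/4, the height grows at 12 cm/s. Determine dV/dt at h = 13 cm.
507π/4 cm³/s

V = (1/3)π(h/4)²h = πh³/48
dV/dt = πh²/16 · 12
At h = 13: dV/dt = 507π/4 cm³/s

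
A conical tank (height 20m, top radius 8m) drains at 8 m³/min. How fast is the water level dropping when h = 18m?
25/(162π) ≈ 0.04912 m/min

r/h = 8/20, so r = (2/5)h
V = (1/3)πr²h = (1/3)π((2/5)h)²h = (4/75)πh³
dV/dh = (4/25)πh²
dh/dt = (dV/dt)/(dV/dh) = -8/((4/25)π·18²) = -25/(162π) m/min
The level is dropping at 25/(162π) ≈ 0.04912 m/min.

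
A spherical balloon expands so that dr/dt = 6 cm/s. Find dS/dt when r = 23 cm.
1104π cm²/s

S = 4πr²
dS/dt = dS/dr · dr/dt = 8πr · 6
At r = 23: dS/dt = 1104π cm²/s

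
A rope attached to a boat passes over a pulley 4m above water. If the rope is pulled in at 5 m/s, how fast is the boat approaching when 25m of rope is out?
125√609/609 ≈ 5.065 m/s

rope² = x² + 4²
x = √(25² - 4²) = √609
dx/dt = (rope/x) · d(rope)/dt = (25/√609) · (-5) = -125√609/609 m/s
The boat approaches at 125√609/609 ≈ 5.065 m/s.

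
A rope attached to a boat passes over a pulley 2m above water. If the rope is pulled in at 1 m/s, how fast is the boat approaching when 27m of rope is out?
27√29/145 ≈ 1.003 m/s

rope² = x² + 2²
x = √(27² - 2²) = 5√29
dx/dt = (rope/x) · d(rope)/dt = (27/(5√29)) · (-1) = -27√29/145 m/s
The boat approaches at 27√29/145 ≈ 1.003 m/s.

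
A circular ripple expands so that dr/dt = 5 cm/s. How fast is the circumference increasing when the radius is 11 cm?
10π cm/s

C = 2πr
dC/dt = 2π · dr/dt = 2π · 5 = 10π cm/s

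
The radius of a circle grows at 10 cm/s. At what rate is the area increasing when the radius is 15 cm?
300π cm²/s

A = πr²
dA/dt = 2πr · dr/dt = 2π(15)(10) = 300π cm²/s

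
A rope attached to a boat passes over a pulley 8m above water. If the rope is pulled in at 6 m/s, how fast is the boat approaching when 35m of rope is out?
70√129/129 ≈ 6.163 m/s

rope² = x² + 8²
x = √(35² - 8²) = 3√129
dx/dt = (rope/x) · d(rope)/dt = (35/(3√129)) · (-6) = -70√129/129 m/s
The boat approaches at 70√129/129 ≈ 6.163 m/s.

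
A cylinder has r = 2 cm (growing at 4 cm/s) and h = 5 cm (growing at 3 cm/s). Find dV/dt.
92π cm³/s

V = πr²h
dV/dt = 2πrh·dr/dt + πr²·dh/dt
= 2π(2)(5)(4) + π(2)²(3)
= 92π cm³/s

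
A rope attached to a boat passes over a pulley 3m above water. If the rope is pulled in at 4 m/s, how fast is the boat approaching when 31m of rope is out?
31√238/119 ≈ 4.019 m/s

rope² = x² + 3²
x = √(31² - 3²) = 2√238
dx/dt = (rope/x) · d(rope)/dt = (31/(2√238)) · (-4) = -31√238/119 m/s
The boat approaches at 31√238/119 ≈ 4.019 m/s.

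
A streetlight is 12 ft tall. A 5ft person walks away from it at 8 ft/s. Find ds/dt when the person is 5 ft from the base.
40/7 ft/s

By similar triangles: 12/(x+s) = 5/s
Solving: s = 5x/7
ds/dt = 5/7 · dx/dt = 5/7 · 8 = 40/7 ft/s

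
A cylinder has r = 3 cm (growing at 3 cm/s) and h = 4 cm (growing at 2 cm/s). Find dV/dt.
90π cm³/s

V = πr²h
dV/dt = 2πrh·dr/dt + πr²·dh/dt
= 2π(3)(4)(3) + π(3)²(2)
= 90π cm³/s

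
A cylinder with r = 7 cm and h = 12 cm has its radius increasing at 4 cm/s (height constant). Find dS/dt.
208π cm²/s

S = 2πrh + 2πr² (lateral + bases)
dS/dt = (2πh + 4πr)·dr/dt = (2π·12 + 4π·7)·4
= 208π cm²/s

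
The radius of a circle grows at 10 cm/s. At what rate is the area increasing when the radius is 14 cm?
280π cm²/s

A = πr²
dA/dt = 2πr · dr/dt = 2π(14)(10) = 280π cm²/s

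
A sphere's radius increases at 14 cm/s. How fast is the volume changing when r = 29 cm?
47096π cm³/s

V = (4/3)πr³
dV/dt = dV/dr · dr/dt = 4πr² · 14
At r = 29: dV/dt = 47096π cm³/s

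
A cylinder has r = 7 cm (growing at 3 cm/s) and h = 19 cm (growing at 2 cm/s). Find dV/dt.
896π cm³/s

V = πr²h
dV/dt = 2πrh·dr/dt + πr²·dh/dt
= 2π(7)(19)(3) + π(7)²(2)
= 896π cm³/s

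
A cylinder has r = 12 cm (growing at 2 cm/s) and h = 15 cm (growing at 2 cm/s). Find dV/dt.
1008π cm³/s

V = πr²h
dV/dt = 2πrh·dr/dt + πr²·dh/dt
= 2π(12)(15)(2) + π(12)²(2)
= 1008π cm³/s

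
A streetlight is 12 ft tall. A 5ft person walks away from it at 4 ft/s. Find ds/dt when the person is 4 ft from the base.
20/7 ft/s

By similar triangles: 12/(x+s) = 5/s
Solving: s = 5x/7
ds/dt = 5/7 · dx/dt = 5/7 · 4 = 20/7 ft/s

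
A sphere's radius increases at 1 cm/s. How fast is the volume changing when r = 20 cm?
1600π cm³/s

V = (4/3)πr³
dV/dt = dV/dr · dr/dt = 4πr² · 1
At r = 20: dV/dt = 1600π cm³/s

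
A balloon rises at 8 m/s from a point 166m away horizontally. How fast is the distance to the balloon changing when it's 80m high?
320√8489/8489 ≈ 3.473 m/s

z² = 166² + y²
z = √(166² + 80²) = 2√8489
dz/dt = y/z · dy/dt = 80/(2√8489) · 8 = 320√8489/8489 ≈ 3.473 m/s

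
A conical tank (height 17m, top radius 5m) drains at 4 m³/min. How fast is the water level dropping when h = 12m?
289/(900π) ≈ 0.1022 m/min

r/h = 5/17, so r = (5/17)h
V = (1/3)πr²h = (1/3)π((5/17)h)²h = (25/867)πh³
dV/dh = (25/289)πh²
dh/dt = (dV/dt)/(dV/dh) = -4/((25/289)π·12²) = -289/(900π) m/min
The level is dropping at 289/(900π) ≈ 0.1022 m/min.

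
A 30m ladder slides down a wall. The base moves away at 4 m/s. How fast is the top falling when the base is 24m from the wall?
16/3 ≈ 5.333 m/s

x² + y² = 30²
2x·dx/dt + 2y·dy/dt = 0
dy/dt = -x/y · dx/dt = -24/18 · 4 = -16/3 m/s
The top is descending at 16/3 ≈ 5.333 m/s.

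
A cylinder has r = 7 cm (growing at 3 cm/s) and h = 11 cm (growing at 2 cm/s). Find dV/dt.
560π cm³/s

V = πr²h
dV/dt = 2πrh·dr/dt + πr²·dh/dt
= 2π(7)(11)(3) + π(7)²(2)
= 560π cm³/s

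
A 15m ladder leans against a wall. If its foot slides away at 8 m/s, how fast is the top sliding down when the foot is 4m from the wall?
32√209/209 ≈ 2.213 m/s

x² + y² = 15²
2x·dx/dt + 2y·dy/dt = 0
dy/dt = -x/y · dx/dt = -4/√209 · 8 = -32√209/209 m/s
The top is descending at 32√209/209 ≈ 2.213 m/s.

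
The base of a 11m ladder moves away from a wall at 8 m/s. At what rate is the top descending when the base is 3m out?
6√7/7 ≈ 2.268 m/s

x² + y² = 11²
2x·dx/dt + 2y·dy/dt = 0
dy/dt = -x/y · dx/dt = -3/(4√7) · 8 = -6√7/7 m/s
The top is descending at 6√7/7 ≈ 2.268 m/s.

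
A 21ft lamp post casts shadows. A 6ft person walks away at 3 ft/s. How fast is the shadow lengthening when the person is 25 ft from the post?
6/5 ft/s

By similar triangles: 21/(x+s) = 6/s
Solving: s = 6x/15
ds/dt = 6/15 · dx/dt = 2/5 · 3 = 6/5 ft/s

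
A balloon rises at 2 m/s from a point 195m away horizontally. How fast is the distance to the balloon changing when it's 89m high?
89√45946/22973 ≈ 0.8304 m/s

z² = 195² + y²
z = √(195² + 89²) = √45946
dz/dt = y/z · dy/dt = 89/√45946 · 2 = 89√45946/22973 ≈ 0.8304 m/s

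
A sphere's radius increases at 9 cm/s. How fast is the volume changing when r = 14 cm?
7056π cm³/s

V = (4/3)πr³
dV/dt = dV/dr · dr/dt = 4πr² · 9
At r = 14: dV/dt = 7056π cm³/s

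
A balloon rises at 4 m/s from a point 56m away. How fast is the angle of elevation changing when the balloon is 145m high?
0.009271 rad/s

tan(θ) = y/56
sec²(θ) · dθ/dt = (1/56) · dy/dt
dθ/dt = cos²(θ)/56 · 4 = 56/(56² + 145²) · 4
dθ/dt = 0.009271 rad/s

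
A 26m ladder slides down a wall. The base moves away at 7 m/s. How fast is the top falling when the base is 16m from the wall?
8√105/15 ≈ 5.465 m/s

x² + y² = 26²
2x·dx/dt + 2y·dy/dt = 0
dy/dt = -x/y · dx/dt = -16/(2√105) · 7 = -8√105/15 m/s
The top is descending at 8√105/15 ≈ 5.465 m/s.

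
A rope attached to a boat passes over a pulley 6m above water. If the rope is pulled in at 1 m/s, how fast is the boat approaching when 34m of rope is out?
17√70/140 ≈ 1.016 m/s

rope² = x² + 6²
x = √(34² - 6²) = 4√70
dx/dt = (rope/x) · d(rope)/dt = (34/(4√70)) · (-1) = -17√70/140 m/s
The boat approaches at 17√70/140 ≈ 1.016 m/s.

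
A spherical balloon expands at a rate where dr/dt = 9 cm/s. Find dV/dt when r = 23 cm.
19044π cm³/s

V = (4/3)πr³
dV/dt = dV/dr · dr/dt = 4πr² · 9
At r = 23: dV/dt = 19044π cm³/s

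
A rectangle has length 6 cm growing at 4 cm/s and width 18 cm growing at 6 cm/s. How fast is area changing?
108 cm²/s

A = lw
dA/dt = w·dl/dt + l·dw/dt = 18·4 + 6·6 = 108 cm²/s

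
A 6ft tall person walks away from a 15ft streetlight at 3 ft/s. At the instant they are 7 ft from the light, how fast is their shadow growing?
2 ft/s

By similar triangles: 15/(x+s) = 6/s
Solving: s = 6x/9
ds/dt = 6/9 · dx/dt = 2/3 · 3 = 2 ft/s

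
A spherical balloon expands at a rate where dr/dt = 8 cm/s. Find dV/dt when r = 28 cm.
25088π cm³/s

V = (4/3)πr³
dV/dt = dV/dr · dr/dt = 4πr² · 8
At r = 28: dV/dt = 25088π cm³/s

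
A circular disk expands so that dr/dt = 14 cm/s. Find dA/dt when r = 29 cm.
812π cm²/s

A = πr²
dA/dt = 2πr · dr/dt = 2π(29)(14) = 812π cm²/s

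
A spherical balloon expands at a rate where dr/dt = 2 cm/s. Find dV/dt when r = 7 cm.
392π cm³/s

V = (4/3)πr³
dV/dt = dV/dr · dr/dt = 4πr² · 2
At r = 7: dV/dt = 392π cm³/s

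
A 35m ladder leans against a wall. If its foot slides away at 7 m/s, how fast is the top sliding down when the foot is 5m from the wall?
7√3/12 ≈ 1.01 m/s

x² + y² = 35²
2x·dx/dt + 2y·dy/dt = 0
dy/dt = -x/y · dx/dt = -5/(20√3) · 7 = -7√3/12 m/s
The top is descending at 7√3/12 ≈ 1.01 m/s.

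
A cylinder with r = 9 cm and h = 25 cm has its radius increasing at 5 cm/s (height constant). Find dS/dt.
430π cm²/s

S = 2πrh + 2πr² (lateral + bases)
dS/dt = (2πh + 4πr)·dr/dt = (2π·25 + 4π·9)·5
= 430π cm²/s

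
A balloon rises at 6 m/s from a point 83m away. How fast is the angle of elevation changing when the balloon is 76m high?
0.039321 rad/s

tan(θ) = y/83
sec²(θ) · dθ/dt = (1/83) · dy/dt
dθ/dt = cos²(θ)/83 · 6 = 83/(83² + 76²) · 6
dθ/dt = 0.039321 rad/s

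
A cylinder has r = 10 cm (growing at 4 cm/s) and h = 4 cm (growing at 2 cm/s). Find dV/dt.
520π cm³/s

V = πr²h
dV/dt = 2πrh·dr/dt + πr²·dh/dt
= 2π(10)(4)(4) + π(10)²(2)
= 520π cm³/s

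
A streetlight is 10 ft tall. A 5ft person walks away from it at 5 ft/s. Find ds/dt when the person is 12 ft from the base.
5 ft/s

By similar triangles: 10/(x+s) = 5/s
Solving: s = 5x/5
ds/dt = 5/5 · dx/dt = 1 · 5 = 5 ft/s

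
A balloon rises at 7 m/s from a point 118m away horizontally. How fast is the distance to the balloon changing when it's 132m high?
462√7837/7837 ≈ 5.219 m/s

z² = 118² + y²
z = √(118² + 132²) = 2√7837
dz/dt = y/z · dy/dt = 132/(2√7837) · 7 = 462√7837/7837 ≈ 5.219 m/s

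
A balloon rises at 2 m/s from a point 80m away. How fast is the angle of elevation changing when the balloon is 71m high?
0.013985 rad/s

tan(θ) = y/80
sec²(θ) · dθ/dt = (1/80) · dy/dt
dθ/dt = cos²(θ)/80 · 2 = 80/(80² + 71²) · 2
dθ/dt = 0.013985 rad/s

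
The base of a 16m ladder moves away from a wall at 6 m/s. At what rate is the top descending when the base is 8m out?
2√3 ≈ 3.464 m/s

x² + y² = 16²
2x·dx/dt + 2y·dy/dt = 0
dy/dt = -x/y · dx/dt = -8/(8√3) · 6 = -2√3 m/s
The top is descending at 2√3 ≈ 3.464 m/s.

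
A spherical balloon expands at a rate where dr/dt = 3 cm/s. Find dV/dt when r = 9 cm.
972π cm³/s

V = (4/3)πr³
dV/dt = dV/dr · dr/dt = 4πr² · 3
At r = 9: dV/dt = 972π cm³/s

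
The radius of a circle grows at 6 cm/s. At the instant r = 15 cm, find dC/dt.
12π cm/s

C = 2πr
dC/dt = 2π · dr/dt = 2π · 6 = 12π cm/s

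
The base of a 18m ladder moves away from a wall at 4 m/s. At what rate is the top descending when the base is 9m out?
4√3/3 ≈ 2.309 m/s

x² + y² = 18²
2x·dx/dt + 2y·dy/dt = 0
dy/dt = -x/y · dx/dt = -9/(9√3) · 4 = -4√3/3 m/s
The top is descending at 4√3/3 ≈ 2.309 m/s.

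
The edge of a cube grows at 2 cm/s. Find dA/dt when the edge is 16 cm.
384 cm²/s

A = 6s²
dA/dt = 12s · ds/dt = 12·16·2 = 384 cm²/s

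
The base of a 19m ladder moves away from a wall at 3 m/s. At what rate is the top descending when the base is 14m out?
14√165/55 ≈ 3.27 m/s

x² + y² = 19²
2x·dx/dt + 2y·dy/dt = 0
dy/dt = -x/y · dx/dt = -14/√165 · 3 = -14√165/55 m/s
The top is descending at 14√165/55 ≈ 3.27 m/s.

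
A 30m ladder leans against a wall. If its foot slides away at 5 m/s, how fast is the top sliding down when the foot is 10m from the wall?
5√2/4 ≈ 1.768 m/s

x² + y² = 30²
2x·dx/dt + 2y·dy/dt = 0
dy/dt = -x/y · dx/dt = -10/(20√2) · 5 = -5√2/4 m/s
The top is descending at 5√2/4 ≈ 1.768 m/s.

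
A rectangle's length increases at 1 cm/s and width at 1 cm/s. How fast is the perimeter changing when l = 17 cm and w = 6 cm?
4 cm/s

P = 2(l + w)
dP/dt = 2(dl/dt + dw/dt) = 2(1 + 1) = 4 cm/s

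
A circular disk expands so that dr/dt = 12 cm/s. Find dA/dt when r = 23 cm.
552π cm²/s

A = πr²
dA/dt = 2πr · dr/dt = 2π(23)(12) = 552π cm²/s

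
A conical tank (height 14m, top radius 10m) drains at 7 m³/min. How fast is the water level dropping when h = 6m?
343/(900π) ≈ 0.1213 m/min

r/h = 10/14, so r = (5/7)h
V = (1/3)πr²h = (1/3)π((5/7)h)²h = (25/147)πh³
dV/dh = (25/49)πh²
dh/dt = (dV/dt)/(dV/dh) = -7/((25/49)π·6²) = -343/(900π) m/min
The level is dropping at 343/(900π) ≈ 0.1213 m/min.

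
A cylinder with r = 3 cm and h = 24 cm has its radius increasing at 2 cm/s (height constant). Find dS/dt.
120π cm²/s

S = 2πrh + 2πr² (lateral + bases)
dS/dt = (2πh + 4πr)·dr/dt = (2π·24 + 4π·3)·2
= 120π cm²/s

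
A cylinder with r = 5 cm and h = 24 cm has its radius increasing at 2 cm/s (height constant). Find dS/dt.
136π cm²/s

S = 2πrh + 2πr² (lateral + bases)
dS/dt = (2πh + 4πr)·dr/dt = (2π·24 + 4π·5)·2
= 136π cm²/s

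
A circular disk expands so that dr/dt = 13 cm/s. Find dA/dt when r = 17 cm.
442π cm²/s

A = πr²
dA/dt = 2πr · dr/dt = 2π(17)(13) = 442π cm²/s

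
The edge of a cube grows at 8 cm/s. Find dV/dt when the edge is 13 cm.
4056 cm³/s

V = s³
dV/dt = 3s² · ds/dt = 3·13²·8 = 4056 cm³/s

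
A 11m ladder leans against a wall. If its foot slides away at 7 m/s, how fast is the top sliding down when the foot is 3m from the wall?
3√7/4 ≈ 1.984 m/s

x² + y² = 11²
2x·dx/dt + 2y·dy/dt = 0
dy/dt = -x/y · dx/dt = -3/(4√7) · 7 = -3√7/4 m/s
The top is descending at 3√7/4 ≈ 1.984 m/s.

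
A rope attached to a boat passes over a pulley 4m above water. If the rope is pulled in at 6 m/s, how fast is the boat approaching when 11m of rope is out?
22√105/35 ≈ 6.441 m/s

rope² = x² + 4²
x = √(11² - 4²) = √105
dx/dt = (rope/x) · d(rope)/dt = (11/√105) · (-6) = -22√105/35 m/s
The boat approaches at 22√105/35 ≈ 6.441 m/s.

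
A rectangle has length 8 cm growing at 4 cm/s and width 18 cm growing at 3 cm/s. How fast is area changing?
96 cm²/s

A = lw
dA/dt = w·dl/dt + l·dw/dt = 18·4 + 8·3 = 96 cm²/s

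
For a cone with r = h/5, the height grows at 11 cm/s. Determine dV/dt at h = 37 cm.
15059π/25 cm³/s

V = (1/3)π(h/5)²h = πh³/75
dV/dt = πh²/25 · 11
At h = 37: dV/dt = 15059π/25 cm³/s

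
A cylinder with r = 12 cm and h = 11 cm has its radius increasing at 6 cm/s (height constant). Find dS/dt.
420π cm²/s

S = 2πrh + 2πr² (lateral + bases)
dS/dt = (2πh + 4πr)·dr/dt = (2π·11 + 4π·12)·6
= 420π cm²/s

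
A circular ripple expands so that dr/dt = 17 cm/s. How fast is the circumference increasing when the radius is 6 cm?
34π cm/s

C = 2πr
dC/dt = 2π · dr/dt = 2π · 17 = 34π cm/s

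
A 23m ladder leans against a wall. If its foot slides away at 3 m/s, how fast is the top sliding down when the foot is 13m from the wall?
13√10/20 ≈ 2.055 m/s

x² + y² = 23²
2x·dx/dt + 2y·dy/dt = 0
dy/dt = -x/y · dx/dt = -13/(6√10) · 3 = -13√10/20 m/s
The top is descending at 13√10/20 ≈ 2.055 m/s.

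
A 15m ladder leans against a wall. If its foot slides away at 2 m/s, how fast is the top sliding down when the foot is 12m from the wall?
8/3 ≈ 2.667 m/s

x² + y² = 15²
2x·dx/dt + 2y·dy/dt = 0
dy/dt = -x/y · dx/dt = -12/9 · 2 = -8/3 m/s
The top is descending at 8/3 ≈ 2.667 m/s.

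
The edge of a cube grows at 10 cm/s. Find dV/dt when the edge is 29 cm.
25230 cm³/s

V = s³
dV/dt = 3s² · ds/dt = 3·29²·10 = 25230 cm³/s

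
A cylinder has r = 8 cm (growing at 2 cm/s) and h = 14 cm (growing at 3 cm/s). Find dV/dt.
640π cm³/s

V = πr²h
dV/dt = 2πrh·dr/dt + πr²·dh/dt
= 2π(8)(14)(2) + π(8)²(3)
= 640π cm³/s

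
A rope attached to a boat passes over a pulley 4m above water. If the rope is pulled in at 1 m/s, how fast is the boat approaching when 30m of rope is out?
15√221/221 ≈ 1.009 m/s

rope² = x² + 4²
x = √(30² - 4²) = 2√221
dx/dt = (rope/x) · d(rope)/dt = (30/(2√221)) · (-1) = -15√221/221 m/s
The boat approaches at 15√221/221 ≈ 1.009 m/s.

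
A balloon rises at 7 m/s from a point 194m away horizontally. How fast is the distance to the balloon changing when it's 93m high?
651√46285/46285 ≈ 3.026 m/s

z² = 194² + y²
z = √(194² + 93²) = √46285
dz/dt = y/z · dy/dt = 93/√46285 · 7 = 651√46285/46285 ≈ 3.026 m/s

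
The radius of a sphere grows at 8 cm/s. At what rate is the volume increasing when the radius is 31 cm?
30752π cm³/s

V = (4/3)πr³
dV/dt = dV/dr · dr/dt = 4πr² · 8
At r = 31: dV/dt = 30752π cm³/s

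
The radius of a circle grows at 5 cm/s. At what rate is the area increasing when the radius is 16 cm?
160π cm²/s

A = πr²
dA/dt = 2πr · dr/dt = 2π(16)(5) = 160π cm²/s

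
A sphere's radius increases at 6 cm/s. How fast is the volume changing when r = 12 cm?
3456π cm³/s

V = (4/3)πr³
dV/dt = dV/dr · dr/dt = 4πr² · 6
At r = 12: dV/dt = 3456π cm³/s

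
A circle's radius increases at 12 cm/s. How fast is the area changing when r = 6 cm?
144π cm²/s

A = πr²
dA/dt = 2πr · dr/dt = 2π(6)(12) = 144π cm²/s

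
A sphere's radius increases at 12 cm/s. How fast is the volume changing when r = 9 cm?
3888π cm³/s

V = (4/3)πr³
dV/dt = dV/dr · dr/dt = 4πr² · 12
At r = 9: dV/dt = 3888π cm³/s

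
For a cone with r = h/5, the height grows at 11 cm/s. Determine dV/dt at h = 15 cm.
99π cm³/s

V = (1/3)π(h/5)²h = πh³/75
dV/dt = πh²/25 · 11
At h = 15: dV/dt = 99π cm³/s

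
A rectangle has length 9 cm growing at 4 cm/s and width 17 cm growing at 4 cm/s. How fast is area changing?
104 cm²/s

A = lw
dA/dt = w·dl/dt + l·dw/dt = 17·4 + 9·4 = 104 cm²/s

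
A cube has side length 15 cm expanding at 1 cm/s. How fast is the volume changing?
675 cm³/s

V = s³
dV/dt = 3s² · ds/dt = 3·15²·1 = 675 cm³/s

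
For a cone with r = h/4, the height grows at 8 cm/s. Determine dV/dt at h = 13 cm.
169π/2 cm³/s

V = (1/3)π(h/4)²h = πh³/48
dV/dt = πh²/16 · 8
At h = 13: dV/dt = 169π/2 cm³/s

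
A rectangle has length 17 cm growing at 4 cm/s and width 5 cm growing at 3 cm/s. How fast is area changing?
71 cm²/s

A = lw
dA/dt = w·dl/dt + l·dw/dt = 5·4 + 17·3 = 71 cm²/s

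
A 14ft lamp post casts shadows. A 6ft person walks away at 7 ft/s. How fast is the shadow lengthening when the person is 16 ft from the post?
21/4 ft/s

By similar triangles: 14/(x+s) = 6/s
Solving: s = 6x/8
ds/dt = 6/8 · dx/dt = 3/4 · 7 = 21/4 ft/s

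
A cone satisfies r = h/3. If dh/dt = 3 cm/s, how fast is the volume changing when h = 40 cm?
1600π/3 cm³/s

V = (1/3)π(h/3)²h = πh³/27
dV/dt = πh²/9 · 3
At h = 40: dV/dt = 1600π/3 cm³/s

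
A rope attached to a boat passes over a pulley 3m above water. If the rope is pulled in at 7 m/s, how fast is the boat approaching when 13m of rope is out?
91√10/40 ≈ 7.194 m/s

rope² = x² + 3²
x = √(13² - 3²) = 4√10
dx/dt = (rope/x) · d(rope)/dt = (13/(4√10)) · (-7) = -91√10/40 m/s
The boat approaches at 91√10/40 ≈ 7.194 m/s.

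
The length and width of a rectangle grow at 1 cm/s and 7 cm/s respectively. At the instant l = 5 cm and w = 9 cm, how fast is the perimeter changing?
16 cm/s

P = 2(l + w)
dP/dt = 2(dl/dt + dw/dt) = 2(1 + 7) = 16 cm/s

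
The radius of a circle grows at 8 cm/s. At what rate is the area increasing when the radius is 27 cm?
432π cm²/s

A = πr²
dA/dt = 2πr · dr/dt = 2π(27)(8) = 432π cm²/s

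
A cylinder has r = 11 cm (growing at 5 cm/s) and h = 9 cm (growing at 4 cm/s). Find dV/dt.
1474π cm³/s

V = πr²h
dV/dt = 2πrh·dr/dt + πr²·dh/dt
= 2π(11)(9)(5) + π(11)²(4)
= 1474π cm³/s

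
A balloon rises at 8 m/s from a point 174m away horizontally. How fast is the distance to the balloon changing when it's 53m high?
424√33085/33085 ≈ 2.331 m/s

z² = 174² + y²
z = √(174² + 53²) = √33085
dz/dt = y/z · dy/dt = 53/√33085 · 8 = 424√33085/33085 ≈ 2.331 m/s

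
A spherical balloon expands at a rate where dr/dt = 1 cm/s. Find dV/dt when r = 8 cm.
256π cm³/s

V = (4/3)πr³
dV/dt = dV/dr · dr/dt = 4πr² · 1
At r = 8: dV/dt = 256π cm³/s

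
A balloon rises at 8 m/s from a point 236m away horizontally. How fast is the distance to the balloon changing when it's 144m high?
288√4777/4777 ≈ 4.167 m/s

z² = 236² + y²
z = √(236² + 144²) = 4√4777
dz/dt = y/z · dy/dt = 144/(4√4777) · 8 = 288√4777/4777 ≈ 4.167 m/s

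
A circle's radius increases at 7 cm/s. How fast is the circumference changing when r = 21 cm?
14π cm/s

C = 2πr
dC/dt = 2π · dr/dt = 2π · 7 = 14π cm/s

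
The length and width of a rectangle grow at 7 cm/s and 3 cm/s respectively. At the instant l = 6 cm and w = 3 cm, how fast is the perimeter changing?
20 cm/s

P = 2(l + w)
dP/dt = 2(dl/dt + dw/dt) = 2(7 + 3) = 20 cm/s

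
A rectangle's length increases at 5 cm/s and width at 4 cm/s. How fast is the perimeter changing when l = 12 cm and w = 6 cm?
18 cm/s

P = 2(l + w)
dP/dt = 2(dl/dt + dw/dt) = 2(5 + 4) = 18 cm/s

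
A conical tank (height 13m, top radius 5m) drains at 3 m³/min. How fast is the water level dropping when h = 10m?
507/(2500π) ≈ 0.06455 m/min

r/h = 5/13, so r = (5/13)h
V = (1/3)πr²h = (1/3)π((5/13)h)²h = (25/507)πh³
dV/dh = (25/169)πh²
dh/dt = (dV/dt)/(dV/dh) = -3/((25/169)π·10²) = -507/(2500π) m/min
The level is dropping at 507/(2500π) ≈ 0.06455 m/min.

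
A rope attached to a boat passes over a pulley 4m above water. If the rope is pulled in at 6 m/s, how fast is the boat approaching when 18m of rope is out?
54√77/77 ≈ 6.154 m/s

rope² = x² + 4²
x = √(18² - 4²) = 2√77
dx/dt = (rope/x) · d(rope)/dt = (18/(2√77)) · (-6) = -54√77/77 m/s
The boat approaches at 54√77/77 ≈ 6.154 m/s.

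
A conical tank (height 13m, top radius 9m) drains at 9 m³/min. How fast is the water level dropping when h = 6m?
169/(324π) ≈ 0.166 m/min

r/h = 9/13, so r = (9/13)h
V = (1/3)πr²h = (1/3)π((9/13)h)²h = (27/169)πh³
dV/dh = (81/169)πh²
dh/dt = (dV/dt)/(dV/dh) = -9/((81/169)π·6²) = -169/(324π) m/min
The level is dropping at 169/(324π) ≈ 0.166 m/min.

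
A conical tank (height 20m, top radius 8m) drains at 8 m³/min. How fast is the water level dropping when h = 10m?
1/(2π) ≈ 0.1592 m/min

r/h = 8/20, so r = (2/5)h
V = (1/3)πr²h = (1/3)π((2/5)h)²h = (4/75)πh³
dV/dh = (4/25)πh²
dh/dt = (dV/dt)/(dV/dh) = -8/((4/25)π·10²) = -1/(2π) m/min
The level is dropping at 1/(2π) ≈ 0.1592 m/min.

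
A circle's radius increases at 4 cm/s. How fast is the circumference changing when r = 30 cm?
8π cm/s

C = 2πr
dC/dt = 2π · dr/dt = 2π · 4 = 8π cm/s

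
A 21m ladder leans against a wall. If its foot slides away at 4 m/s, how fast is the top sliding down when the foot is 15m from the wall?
5√6/3 ≈ 4.082 m/s

x² + y² = 21²
2x·dx/dt + 2y·dy/dt = 0
dy/dt = -x/y · dx/dt = -15/(6√6) · 4 = -5√6/3 m/s
The top is descending at 5√6/3 ≈ 4.082 m/s.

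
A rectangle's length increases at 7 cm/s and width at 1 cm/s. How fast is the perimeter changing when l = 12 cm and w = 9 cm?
16 cm/s

P = 2(l + w)
dP/dt = 2(dl/dt + dw/dt) = 2(7 + 1) = 16 cm/s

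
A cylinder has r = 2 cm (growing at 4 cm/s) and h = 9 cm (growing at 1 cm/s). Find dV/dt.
148π cm³/s

V = πr²h
dV/dt = 2πrh·dr/dt + πr²·dh/dt
= 2π(2)(9)(4) + π(2)²(1)
= 148π cm³/s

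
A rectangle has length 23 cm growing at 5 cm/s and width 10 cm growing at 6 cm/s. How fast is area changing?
188 cm²/s

A = lw
dA/dt = w·dl/dt + l·dw/dt = 10·5 + 23·6 = 188 cm²/s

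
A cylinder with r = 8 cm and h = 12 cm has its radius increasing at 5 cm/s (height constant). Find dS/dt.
280π cm²/s

S = 2πrh + 2πr² (lateral + bases)
dS/dt = (2πh + 4πr)·dr/dt = (2π·12 + 4π·8)·5
= 280π cm²/s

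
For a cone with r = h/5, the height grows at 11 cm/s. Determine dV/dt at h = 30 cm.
396π cm³/s

V = (1/3)π(h/5)²h = πh³/75
dV/dt = πh²/25 · 11
At h = 30: dV/dt = 396π cm³/s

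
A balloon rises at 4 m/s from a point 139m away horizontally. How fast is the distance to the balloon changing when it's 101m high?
202√29522/14761 ≈ 2.351 m/s

z² = 139² + y²
z = √(139² + 101²) = √29522
dz/dt = y/z · dy/dt = 101/√29522 · 4 = 202√29522/14761 ≈ 2.351 m/s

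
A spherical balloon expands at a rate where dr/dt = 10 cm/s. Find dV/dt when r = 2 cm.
160π cm³/s

V = (4/3)πr³
dV/dt = dV/dr · dr/dt = 4πr² · 10
At r = 2: dV/dt = 160π cm³/s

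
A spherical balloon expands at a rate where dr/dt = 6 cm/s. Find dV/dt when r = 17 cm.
6936π cm³/s

V = (4/3)πr³
dV/dt = dV/dr · dr/dt = 4πr² · 6
At r = 17: dV/dt = 6936π cm³/s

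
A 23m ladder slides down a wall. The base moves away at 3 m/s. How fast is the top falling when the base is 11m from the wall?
11√102/68 ≈ 1.634 m/s

x² + y² = 23²
2x·dx/dt + 2y·dy/dt = 0
dy/dt = -x/y · dx/dt = -11/(2√102) · 3 = -11√102/68 m/s
The top is descending at 11√102/68 ≈ 1.634 m/s.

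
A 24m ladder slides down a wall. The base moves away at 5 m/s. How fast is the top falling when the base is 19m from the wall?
19√215/43 ≈ 6.479 m/s

x² + y² = 24²
2x·dx/dt + 2y·dy/dt = 0
dy/dt = -x/y · dx/dt = -19/√215 · 5 = -19√215/43 m/s
The top is descending at 19√215/43 ≈ 6.479 m/s.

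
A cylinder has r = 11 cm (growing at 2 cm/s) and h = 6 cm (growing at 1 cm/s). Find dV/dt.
385π cm³/s

V = πr²h
dV/dt = 2πrh·dr/dt + πr²·dh/dt
= 2π(11)(6)(2) + π(11)²(1)
= 385π cm³/s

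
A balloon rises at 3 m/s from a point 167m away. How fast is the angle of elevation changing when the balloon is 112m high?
0.012391 rad/s

tan(θ) = y/167
sec²(θ) · dθ/dt = (1/167) · dy/dt
dθ/dt = cos²(θ)/167 · 3 = 167/(167² + 112²) · 3
dθ/dt = 0.012391 rad/s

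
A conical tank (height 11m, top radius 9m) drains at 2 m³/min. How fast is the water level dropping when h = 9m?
242/(6561π) ≈ 0.01174 m/min

r/h = 9/11, so r = (9/11)h
V = (1/3)πr²h = (1/3)π((9/11)h)²h = (27/121)πh³
dV/dh = (81/121)πh²
dh/dt = (dV/dt)/(dV/dh) = -2/((81/121)π·9²) = -242/(6561π) m/min
The level is dropping at 242/(6561π) ≈ 0.01174 m/min.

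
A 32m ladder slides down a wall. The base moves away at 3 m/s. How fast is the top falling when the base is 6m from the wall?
9√247/247 ≈ 0.5727 m/s

x² + y² = 32²
2x·dx/dt + 2y·dy/dt = 0
dy/dt = -x/y · dx/dt = -6/(2√247) · 3 = -9√247/247 m/s
The top is descending at 9√247/247 ≈ 0.5727 m/s.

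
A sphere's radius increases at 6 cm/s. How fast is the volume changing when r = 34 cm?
27744π cm³/s

V = (4/3)πr³
dV/dt = dV/dr · dr/dt = 4πr² · 6
At r = 34: dV/dt = 27744π cm³/s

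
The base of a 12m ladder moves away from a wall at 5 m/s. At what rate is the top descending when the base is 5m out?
25√119/119 ≈ 2.292 m/s

x² + y² = 12²
2x·dx/dt + 2y·dy/dt = 0
dy/dt = -x/y · dx/dt = -5/√119 · 5 = -25√119/119 m/s
The top is descending at 25√119/119 ≈ 2.292 m/s.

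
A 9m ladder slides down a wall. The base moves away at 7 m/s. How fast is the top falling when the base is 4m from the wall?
28√65/65 ≈ 3.473 m/s

x² + y² = 9²
2x·dx/dt + 2y·dy/dt = 0
dy/dt = -x/y · dx/dt = -4/√65 · 7 = -28√65/65 m/s
The top is descending at 28√65/65 ≈ 3.473 m/s.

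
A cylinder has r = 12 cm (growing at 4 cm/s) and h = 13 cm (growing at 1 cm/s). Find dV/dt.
1392π cm³/s

V = πr²h
dV/dt = 2πrh·dr/dt + πr²·dh/dt
= 2π(12)(13)(4) + π(12)²(1)
= 1392π cm³/s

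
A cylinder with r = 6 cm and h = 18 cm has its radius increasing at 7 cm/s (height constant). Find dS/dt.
420π cm²/s

S = 2πrh + 2πr² (lateral + bases)
dS/dt = (2πh + 4πr)·dr/dt = (2π·18 + 4π·6)·7
= 420π cm²/s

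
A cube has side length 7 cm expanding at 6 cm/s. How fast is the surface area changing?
504 cm²/s

A = 6s²
dA/dt = 12s · ds/dt = 12·7·6 = 504 cm²/s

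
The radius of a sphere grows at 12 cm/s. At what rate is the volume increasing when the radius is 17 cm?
13872π cm³/s

V = (4/3)πr³
dV/dt = dV/dr · dr/dt = 4πr² · 12
At r = 17: dV/dt = 13872π cm³/s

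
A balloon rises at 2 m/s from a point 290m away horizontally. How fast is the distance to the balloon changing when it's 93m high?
186√92749/92749 ≈ 0.6107 m/s

z² = 290² + y²
z = √(290² + 93²) = √92749
dz/dt = y/z · dy/dt = 93/√92749 · 2 = 186√92749/92749 ≈ 0.6107 m/s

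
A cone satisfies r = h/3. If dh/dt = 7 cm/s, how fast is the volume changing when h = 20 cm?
2800π/9 cm³/s

V = (1/3)π(h/3)²h = πh³/27
dV/dt = πh²/9 · 7
At h = 20: dV/dt = 2800π/9 cm³/s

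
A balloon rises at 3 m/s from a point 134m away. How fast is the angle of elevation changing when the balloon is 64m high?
0.01823 rad/s

tan(θ) = y/134
sec²(θ) · dθ/dt = (1/134) · dy/dt
dθ/dt = cos²(θ)/134 · 3 = 134/(134² + 64²) · 3
dθ/dt = 0.01823 rad/s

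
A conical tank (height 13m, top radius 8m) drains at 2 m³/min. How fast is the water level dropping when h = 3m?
169/(288π) ≈ 0.1868 m/min

r/h = 8/13, so r = (8/13)h
V = (1/3)πr²h = (1/3)π((8/13)h)²h = (64/507)πh³
dV/dh = (64/169)πh²
dh/dt = (dV/dt)/(dV/dh) = -2/((64/169)π·3²) = -169/(288π) m/min
The level is dropping at 169/(288π) ≈ 0.1868 m/min.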